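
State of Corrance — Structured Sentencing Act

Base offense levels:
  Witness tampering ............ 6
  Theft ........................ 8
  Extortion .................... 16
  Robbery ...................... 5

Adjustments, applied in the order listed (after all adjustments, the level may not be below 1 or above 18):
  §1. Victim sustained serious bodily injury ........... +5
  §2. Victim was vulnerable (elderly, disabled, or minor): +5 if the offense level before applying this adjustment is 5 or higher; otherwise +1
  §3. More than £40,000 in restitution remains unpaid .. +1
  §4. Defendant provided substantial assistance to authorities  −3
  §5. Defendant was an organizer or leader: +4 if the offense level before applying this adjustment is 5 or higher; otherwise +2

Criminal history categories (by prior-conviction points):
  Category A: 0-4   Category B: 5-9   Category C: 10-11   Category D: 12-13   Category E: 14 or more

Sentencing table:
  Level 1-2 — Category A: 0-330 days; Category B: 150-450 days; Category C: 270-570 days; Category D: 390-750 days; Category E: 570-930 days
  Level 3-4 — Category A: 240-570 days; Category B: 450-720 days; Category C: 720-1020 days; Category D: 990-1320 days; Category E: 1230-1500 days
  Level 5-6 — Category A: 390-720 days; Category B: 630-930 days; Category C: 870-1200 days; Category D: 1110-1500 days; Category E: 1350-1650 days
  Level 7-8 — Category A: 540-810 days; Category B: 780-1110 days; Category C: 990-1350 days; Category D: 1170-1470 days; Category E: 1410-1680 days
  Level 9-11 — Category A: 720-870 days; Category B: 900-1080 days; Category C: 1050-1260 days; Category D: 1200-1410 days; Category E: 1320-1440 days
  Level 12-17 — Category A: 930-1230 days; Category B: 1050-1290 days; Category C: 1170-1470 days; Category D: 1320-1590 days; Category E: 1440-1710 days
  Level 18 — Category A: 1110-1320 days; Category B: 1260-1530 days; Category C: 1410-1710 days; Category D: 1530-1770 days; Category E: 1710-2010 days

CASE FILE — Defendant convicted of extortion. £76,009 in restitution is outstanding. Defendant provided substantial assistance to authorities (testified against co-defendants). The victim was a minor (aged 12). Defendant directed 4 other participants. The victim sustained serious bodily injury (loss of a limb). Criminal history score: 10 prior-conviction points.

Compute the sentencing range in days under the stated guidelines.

Base offense level for extortion: 16.
§1 applies: 16 + 5 = 21.
§2 applies (level before this adjustment is 21 ≥ 5, so +5): 21 + 5 = 26.
§3 applies: 26 + 1 = 27.
§4 applies: 27 − 3 = 24.
§5 applies (level before this adjustment is 24 ≥ 5, so +4): 24 + 4 = 28.
Level 28 exceeds the maximum of 18; capped at 18.
Final offense level: 18.
Criminal history: 10 prior points → Category C (10-11).
Level 18 falls in the 18 band.
Grid: Level 18 × Category C = 1410-1710 days.

1410-1710 days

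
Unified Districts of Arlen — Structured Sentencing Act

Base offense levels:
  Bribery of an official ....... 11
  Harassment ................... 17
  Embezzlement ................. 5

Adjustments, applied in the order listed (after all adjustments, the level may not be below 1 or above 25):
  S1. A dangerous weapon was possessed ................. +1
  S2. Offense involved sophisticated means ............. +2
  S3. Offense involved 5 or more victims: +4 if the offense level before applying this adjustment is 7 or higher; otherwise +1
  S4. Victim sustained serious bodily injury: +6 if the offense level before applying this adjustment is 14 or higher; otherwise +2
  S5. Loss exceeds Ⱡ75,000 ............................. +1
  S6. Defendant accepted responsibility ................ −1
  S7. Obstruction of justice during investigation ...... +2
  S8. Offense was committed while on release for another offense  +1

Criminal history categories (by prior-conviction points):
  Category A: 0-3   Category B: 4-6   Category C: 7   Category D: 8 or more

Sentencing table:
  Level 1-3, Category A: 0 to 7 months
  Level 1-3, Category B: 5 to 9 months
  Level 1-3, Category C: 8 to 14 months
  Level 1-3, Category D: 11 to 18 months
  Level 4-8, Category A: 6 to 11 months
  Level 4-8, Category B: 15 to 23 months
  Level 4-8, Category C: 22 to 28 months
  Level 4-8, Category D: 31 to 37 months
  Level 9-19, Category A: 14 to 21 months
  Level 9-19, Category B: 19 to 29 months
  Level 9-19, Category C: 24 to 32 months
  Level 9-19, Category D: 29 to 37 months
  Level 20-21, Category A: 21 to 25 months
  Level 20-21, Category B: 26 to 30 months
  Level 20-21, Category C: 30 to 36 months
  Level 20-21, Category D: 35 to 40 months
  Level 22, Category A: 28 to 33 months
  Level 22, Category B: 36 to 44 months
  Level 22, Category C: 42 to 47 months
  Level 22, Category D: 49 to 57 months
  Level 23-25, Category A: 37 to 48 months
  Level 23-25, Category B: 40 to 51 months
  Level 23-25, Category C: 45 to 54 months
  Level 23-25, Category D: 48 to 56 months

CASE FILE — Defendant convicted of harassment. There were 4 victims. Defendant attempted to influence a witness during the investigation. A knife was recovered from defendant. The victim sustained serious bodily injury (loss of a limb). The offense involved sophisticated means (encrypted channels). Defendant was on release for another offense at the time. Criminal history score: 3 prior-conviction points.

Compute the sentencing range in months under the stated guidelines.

Base offense level for harassment: 17.
S1 applies: 17 + 1 = 18.
S2 applies: 18 + 2 = 20.
S3 does not apply.
S4 applies (level before this adjustment is 20 ≥ 14, so +6): 20 + 6 = 26.
S6 does not apply.
S7 applies: 26 + 2 = 28.
S8 applies: 28 + 1 = 29.
Level 29 exceeds the maximum of 25; capped at 25.
Final offense level: 25.
Criminal history: 3 prior points → Category A (0-3).
Level 25 falls in the 23-25 band.
Grid: Level 23-25 × Category A = 37-48 months.

37-48 months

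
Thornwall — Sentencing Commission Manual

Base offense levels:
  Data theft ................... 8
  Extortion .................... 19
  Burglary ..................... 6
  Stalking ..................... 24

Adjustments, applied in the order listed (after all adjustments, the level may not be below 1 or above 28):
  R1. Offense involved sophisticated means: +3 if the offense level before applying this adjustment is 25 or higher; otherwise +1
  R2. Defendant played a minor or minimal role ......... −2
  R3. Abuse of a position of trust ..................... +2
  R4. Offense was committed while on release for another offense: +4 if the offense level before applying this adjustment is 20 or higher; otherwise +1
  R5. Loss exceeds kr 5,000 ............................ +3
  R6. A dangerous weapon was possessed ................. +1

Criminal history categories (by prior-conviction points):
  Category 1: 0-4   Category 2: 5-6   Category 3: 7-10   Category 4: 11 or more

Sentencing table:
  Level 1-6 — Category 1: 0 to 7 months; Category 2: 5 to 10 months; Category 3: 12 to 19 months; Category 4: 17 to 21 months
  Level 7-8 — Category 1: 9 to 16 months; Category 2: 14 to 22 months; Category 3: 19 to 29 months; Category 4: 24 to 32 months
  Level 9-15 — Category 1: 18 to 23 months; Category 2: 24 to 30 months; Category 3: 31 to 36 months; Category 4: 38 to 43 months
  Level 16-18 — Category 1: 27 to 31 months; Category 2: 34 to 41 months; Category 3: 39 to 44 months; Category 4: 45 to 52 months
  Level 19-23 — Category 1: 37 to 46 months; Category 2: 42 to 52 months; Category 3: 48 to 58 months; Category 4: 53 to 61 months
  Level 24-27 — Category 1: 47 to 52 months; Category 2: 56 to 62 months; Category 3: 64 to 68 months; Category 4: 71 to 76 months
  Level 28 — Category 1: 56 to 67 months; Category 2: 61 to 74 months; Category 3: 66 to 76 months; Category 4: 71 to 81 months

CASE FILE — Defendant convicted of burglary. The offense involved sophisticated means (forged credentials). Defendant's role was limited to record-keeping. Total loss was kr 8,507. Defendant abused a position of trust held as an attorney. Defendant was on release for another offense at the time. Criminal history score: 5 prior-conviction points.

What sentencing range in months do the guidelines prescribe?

Base offense level for burglary: 6.
R1 applies (level before this adjustment is 6 < 25, so +1): 6 + 1 = 7.
R2 applies: 7 − 2 = 5.
R3 applies: 5 + 2 = 7.
R4 applies (level before this adjustment is 7 < 20, so +1): 7 + 1 = 8.
R5 applies: 8 + 3 = 11.
Final offense level: 11.
Criminal history: 5 prior points → Category 2 (5-6).
Level 11 falls in the 9-15 band.
Grid: Level 9-15 × Category 2 = 24-30 months.

24-30 months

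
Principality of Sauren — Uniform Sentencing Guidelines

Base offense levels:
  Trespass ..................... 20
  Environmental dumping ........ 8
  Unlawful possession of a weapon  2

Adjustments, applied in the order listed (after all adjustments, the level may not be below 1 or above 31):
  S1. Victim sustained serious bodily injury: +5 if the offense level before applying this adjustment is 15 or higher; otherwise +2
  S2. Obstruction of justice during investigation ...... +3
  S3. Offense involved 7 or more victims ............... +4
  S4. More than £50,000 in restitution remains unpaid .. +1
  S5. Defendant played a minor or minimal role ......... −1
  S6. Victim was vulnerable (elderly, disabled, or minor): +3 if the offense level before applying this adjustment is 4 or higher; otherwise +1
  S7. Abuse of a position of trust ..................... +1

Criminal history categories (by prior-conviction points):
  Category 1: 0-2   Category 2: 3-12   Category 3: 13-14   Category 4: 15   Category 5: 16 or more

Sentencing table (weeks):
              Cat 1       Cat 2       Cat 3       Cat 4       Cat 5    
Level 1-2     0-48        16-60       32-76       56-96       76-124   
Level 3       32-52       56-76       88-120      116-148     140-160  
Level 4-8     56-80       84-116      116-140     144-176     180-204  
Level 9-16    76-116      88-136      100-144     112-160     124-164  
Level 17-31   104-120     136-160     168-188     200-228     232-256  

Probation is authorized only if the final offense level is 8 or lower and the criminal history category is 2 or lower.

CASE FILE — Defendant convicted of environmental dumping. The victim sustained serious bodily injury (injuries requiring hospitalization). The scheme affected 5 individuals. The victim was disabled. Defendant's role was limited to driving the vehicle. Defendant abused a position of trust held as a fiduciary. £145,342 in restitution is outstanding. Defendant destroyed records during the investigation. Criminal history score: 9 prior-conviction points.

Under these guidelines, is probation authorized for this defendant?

Base offense level for environmental dumping: 8.
S1 applies (level before this adjustment is 8 < 15, so +2): 8 + 2 = 10.
S2 applies: 10 + 3 = 13.
S4 applies: 13 + 1 = 14.
S5 applies: 14 − 1 = 13.
S6 applies (level before this adjustment is 13 ≥ 4, so +3): 13 + 3 = 16.
S7 applies: 16 + 1 = 17.
Final offense level: 17.
Criminal history: 9 prior points → Category 2 (3-12).
Level 17 falls in the 17-31 band.
Grid: Level 17-31 × Category 2 = 136-160 weeks.
Probation check: level 17 > 8 and category 2 ≤ 2 → not eligible.

No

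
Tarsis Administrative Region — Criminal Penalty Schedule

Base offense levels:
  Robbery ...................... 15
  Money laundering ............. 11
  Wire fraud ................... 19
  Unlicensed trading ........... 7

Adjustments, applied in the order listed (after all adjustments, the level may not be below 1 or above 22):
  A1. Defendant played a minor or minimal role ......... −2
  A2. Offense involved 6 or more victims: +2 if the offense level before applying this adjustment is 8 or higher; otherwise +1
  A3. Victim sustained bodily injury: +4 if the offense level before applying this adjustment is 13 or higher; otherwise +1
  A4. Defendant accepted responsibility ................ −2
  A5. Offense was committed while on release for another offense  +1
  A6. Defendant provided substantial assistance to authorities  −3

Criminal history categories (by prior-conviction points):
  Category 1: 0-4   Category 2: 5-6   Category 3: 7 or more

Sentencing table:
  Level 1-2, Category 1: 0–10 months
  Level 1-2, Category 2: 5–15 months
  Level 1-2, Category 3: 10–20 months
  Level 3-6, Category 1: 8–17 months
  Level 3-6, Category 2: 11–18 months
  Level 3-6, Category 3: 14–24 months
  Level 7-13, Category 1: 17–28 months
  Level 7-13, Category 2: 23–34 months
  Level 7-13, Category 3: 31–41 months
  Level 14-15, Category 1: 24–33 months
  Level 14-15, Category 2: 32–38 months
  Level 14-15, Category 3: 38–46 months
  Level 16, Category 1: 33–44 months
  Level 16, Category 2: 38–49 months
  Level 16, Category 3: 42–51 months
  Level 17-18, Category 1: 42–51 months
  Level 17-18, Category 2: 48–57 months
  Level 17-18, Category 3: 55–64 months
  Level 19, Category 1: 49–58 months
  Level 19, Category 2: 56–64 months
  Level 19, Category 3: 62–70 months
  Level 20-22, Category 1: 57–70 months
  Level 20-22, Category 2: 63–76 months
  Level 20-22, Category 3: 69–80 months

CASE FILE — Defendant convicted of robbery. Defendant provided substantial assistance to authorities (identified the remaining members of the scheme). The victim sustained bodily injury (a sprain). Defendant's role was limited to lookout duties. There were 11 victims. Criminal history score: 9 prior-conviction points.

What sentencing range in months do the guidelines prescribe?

Base offense level for robbery: 15.
A1 applies: 15 − 2 = 13.
A2 applies (level before this adjustment is 13 ≥ 8, so +2): 13 + 2 = 15.
A3 applies (level before this adjustment is 15 ≥ 13, so +4): 15 + 4 = 19.
A4 does not apply.
A6 applies: 19 − 3 = 16.
Final offense level: 16.
Criminal history: 9 prior points → Category 3 (7+).
Level 16 falls in the 16 band.
Grid: Level 16 × Category 3 = 42-51 months.

42-51 months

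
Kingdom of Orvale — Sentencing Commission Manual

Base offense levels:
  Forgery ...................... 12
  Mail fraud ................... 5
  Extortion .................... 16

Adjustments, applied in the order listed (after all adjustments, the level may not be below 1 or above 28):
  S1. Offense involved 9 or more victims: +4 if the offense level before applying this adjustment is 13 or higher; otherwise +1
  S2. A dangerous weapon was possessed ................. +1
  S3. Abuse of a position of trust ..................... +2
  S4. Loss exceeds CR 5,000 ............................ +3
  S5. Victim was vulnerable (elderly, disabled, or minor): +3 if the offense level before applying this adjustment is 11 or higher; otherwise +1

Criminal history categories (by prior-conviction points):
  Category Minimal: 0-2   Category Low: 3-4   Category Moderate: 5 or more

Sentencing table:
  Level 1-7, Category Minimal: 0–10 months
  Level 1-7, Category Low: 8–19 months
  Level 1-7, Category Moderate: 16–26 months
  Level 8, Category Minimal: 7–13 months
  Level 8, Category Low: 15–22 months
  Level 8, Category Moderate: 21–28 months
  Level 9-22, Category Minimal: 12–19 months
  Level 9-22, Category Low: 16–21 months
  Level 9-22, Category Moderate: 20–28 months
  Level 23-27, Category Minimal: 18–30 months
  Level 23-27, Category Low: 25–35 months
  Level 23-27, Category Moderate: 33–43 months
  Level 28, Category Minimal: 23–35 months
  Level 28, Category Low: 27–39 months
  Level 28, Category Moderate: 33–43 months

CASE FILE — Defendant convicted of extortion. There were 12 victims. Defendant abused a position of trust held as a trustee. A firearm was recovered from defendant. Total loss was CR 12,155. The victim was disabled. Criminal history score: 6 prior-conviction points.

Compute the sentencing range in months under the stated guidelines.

Base offense level for extortion: 16.
S1 applies (level before this adjustment is 16 ≥ 13, so +4): 16 + 4 = 20.
S2 applies: 20 + 1 = 21.
S3 applies: 21 + 2 = 23.
S4 applies: 23 + 3 = 26.
S5 applies (level before this adjustment is 26 ≥ 11, so +3): 26 + 3 = 29.
Level 29 exceeds the maximum of 28; capped at 28.
Final offense level: 28.
Criminal history: 6 prior points → Category Moderate (5+).
Level 28 falls in the 28 band.
Grid: Level 28 × Category Moderate = 33-43 months.

33-43 months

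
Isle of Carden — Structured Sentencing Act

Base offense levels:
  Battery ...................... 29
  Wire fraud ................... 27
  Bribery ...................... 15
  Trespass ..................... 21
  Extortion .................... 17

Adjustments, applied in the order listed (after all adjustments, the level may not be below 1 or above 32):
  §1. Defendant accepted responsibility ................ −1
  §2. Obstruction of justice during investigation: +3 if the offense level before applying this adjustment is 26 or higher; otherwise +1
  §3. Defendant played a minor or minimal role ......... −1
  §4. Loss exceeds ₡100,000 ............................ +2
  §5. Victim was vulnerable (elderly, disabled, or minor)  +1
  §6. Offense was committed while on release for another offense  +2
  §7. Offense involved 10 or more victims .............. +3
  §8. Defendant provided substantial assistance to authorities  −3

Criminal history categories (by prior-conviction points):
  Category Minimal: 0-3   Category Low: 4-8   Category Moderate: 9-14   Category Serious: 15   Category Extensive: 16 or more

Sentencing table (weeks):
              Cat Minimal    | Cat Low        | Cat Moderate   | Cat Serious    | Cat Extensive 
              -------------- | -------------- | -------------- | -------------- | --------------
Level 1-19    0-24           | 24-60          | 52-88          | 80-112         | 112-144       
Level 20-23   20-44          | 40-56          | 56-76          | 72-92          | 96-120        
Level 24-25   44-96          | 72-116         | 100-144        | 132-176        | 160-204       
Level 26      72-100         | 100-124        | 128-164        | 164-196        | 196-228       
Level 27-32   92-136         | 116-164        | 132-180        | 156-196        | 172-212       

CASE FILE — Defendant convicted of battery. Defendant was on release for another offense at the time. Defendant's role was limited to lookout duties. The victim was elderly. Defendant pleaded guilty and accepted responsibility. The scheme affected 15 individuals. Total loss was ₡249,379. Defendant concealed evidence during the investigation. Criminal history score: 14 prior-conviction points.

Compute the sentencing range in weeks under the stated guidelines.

132-180 weeks

Base offense level for battery: 29.
§1 applies: 29 − 1 = 28.
§2 applies (level before this adjustment is 28 ≥ 26, so +3): 28 + 3 = 31.
§3 applies: 31 − 1 = 30.
§4 applies: 30 + 2 = 32.
§5 applies: 32 + 1 = 33.
§6 applies: 33 + 2 = 35.
§7 applies: 35 + 3 = 38.
Level 38 exceeds the maximum of 32; capped at 32.
Final offense level: 32.
Criminal history: 14 prior points → Category Moderate (9-14).
Level 32 falls in the 27-32 band.
Grid: Level 27-32 × Category Moderate = 132-180 weeks.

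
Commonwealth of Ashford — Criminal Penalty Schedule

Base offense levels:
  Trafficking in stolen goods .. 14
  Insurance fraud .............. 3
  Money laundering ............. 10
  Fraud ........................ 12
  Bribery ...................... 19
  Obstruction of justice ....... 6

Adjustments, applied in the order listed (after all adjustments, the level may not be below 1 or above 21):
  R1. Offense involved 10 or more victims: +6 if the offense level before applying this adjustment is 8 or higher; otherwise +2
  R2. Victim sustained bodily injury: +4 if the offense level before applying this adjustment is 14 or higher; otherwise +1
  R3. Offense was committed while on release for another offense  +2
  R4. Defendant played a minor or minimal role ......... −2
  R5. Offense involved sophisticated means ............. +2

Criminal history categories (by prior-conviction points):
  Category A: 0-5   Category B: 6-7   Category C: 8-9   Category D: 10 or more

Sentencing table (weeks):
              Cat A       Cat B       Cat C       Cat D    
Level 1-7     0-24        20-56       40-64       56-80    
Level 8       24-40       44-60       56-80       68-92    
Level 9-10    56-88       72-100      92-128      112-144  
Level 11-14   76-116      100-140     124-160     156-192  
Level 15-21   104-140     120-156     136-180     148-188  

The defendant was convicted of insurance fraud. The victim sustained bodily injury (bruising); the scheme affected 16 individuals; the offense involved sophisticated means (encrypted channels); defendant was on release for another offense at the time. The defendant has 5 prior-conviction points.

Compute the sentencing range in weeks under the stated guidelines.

Base offense level for insurance fraud: 3.
R1 applies (level before this adjustment is 3 < 8, so +2): 3 + 2 = 5.
R2 applies (level before this adjustment is 5 < 14, so +1): 5 + 1 = 6.
R3 applies: 6 + 2 = 8.
R4 does not apply.
R5 applies: 8 + 2 = 10.
Final offense level: 10.
Criminal history: 5 prior points → Category A (0-5).
Level 10 falls in the 9-10 band.
Grid: Level 9-10 × Category A = 56-88 weeks.

56-88 weeks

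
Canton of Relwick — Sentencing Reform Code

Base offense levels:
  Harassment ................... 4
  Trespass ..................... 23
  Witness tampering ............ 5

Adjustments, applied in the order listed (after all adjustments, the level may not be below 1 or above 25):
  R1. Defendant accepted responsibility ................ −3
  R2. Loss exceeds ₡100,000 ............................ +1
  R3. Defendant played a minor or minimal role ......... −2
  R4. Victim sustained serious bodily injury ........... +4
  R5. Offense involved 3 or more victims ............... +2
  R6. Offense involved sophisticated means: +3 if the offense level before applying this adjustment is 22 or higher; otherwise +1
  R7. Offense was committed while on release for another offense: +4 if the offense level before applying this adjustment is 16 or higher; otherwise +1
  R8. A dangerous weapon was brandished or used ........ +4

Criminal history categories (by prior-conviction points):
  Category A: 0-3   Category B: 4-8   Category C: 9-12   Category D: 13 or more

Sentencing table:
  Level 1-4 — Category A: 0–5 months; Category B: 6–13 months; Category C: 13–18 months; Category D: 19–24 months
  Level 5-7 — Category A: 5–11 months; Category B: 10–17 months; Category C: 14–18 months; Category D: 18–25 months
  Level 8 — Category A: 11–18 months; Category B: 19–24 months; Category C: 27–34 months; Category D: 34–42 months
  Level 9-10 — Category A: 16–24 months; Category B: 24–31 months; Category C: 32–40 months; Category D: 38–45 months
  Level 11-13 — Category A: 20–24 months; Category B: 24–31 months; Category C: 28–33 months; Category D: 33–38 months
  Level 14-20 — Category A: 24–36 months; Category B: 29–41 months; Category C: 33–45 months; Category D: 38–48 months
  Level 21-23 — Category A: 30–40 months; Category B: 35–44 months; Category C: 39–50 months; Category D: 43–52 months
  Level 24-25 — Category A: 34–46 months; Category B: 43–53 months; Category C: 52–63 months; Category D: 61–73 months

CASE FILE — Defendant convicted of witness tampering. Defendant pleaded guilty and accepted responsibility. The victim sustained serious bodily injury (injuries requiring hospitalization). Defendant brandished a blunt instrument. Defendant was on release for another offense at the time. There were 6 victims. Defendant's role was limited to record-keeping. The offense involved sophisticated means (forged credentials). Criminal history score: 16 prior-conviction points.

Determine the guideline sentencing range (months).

33-38 months

Base offense level for witness tampering: 5.
R1 applies: 5 − 3 = 2.
R3 applies: 2 − 2 = 0.
R4 applies: 0 + 4 = 4.
R5 applies: 4 + 2 = 6.
R6 applies (level before this adjustment is 6 < 22, so +1): 6 + 1 = 7.
R7 applies (level before this adjustment is 7 < 16, so +1): 7 + 1 = 8.
R8 applies: 8 + 4 = 12.
Final offense level: 12.
Criminal history: 16 prior points → Category D (13+).
Level 12 falls in the 11-13 band.
Grid: Level 11-13 × Category D = 33-38 months.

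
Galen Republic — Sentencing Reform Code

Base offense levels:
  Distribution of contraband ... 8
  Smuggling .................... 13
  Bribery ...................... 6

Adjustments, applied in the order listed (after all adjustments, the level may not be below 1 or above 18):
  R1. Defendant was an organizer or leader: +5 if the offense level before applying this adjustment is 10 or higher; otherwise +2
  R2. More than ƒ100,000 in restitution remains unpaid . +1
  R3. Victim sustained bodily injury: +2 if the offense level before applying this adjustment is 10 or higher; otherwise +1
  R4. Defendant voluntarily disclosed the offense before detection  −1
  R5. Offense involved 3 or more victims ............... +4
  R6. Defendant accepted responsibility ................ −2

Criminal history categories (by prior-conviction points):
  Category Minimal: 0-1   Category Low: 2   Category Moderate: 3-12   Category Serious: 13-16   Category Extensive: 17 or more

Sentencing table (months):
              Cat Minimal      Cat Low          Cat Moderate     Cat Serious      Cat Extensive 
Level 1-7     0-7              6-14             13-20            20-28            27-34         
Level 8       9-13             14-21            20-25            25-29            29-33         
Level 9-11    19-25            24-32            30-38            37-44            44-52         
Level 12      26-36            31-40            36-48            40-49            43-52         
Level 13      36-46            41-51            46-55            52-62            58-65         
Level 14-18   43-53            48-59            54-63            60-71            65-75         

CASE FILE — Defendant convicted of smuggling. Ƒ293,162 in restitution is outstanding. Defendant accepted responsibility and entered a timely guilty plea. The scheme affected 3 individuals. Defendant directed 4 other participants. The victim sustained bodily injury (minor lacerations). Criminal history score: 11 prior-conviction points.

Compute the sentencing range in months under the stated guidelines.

54-63 months

Base offense level for smuggling: 13.
R1 applies (level before this adjustment is 13 ≥ 10, so +5): 13 + 5 = 18.
R2 applies: 18 + 1 = 19.
R3 applies (level before this adjustment is 19 ≥ 10, so +2): 19 + 2 = 21.
R4 does not apply.
R5 applies: 21 + 4 = 25.
R6 applies: 25 − 2 = 23.
Level 23 exceeds the maximum of 18; capped at 18.
Final offense level: 18.
Criminal history: 11 prior points → Category Moderate (3-12).
Level 18 falls in the 14-18 band.
Grid: Level 14-18 × Category Moderate = 54-63 months.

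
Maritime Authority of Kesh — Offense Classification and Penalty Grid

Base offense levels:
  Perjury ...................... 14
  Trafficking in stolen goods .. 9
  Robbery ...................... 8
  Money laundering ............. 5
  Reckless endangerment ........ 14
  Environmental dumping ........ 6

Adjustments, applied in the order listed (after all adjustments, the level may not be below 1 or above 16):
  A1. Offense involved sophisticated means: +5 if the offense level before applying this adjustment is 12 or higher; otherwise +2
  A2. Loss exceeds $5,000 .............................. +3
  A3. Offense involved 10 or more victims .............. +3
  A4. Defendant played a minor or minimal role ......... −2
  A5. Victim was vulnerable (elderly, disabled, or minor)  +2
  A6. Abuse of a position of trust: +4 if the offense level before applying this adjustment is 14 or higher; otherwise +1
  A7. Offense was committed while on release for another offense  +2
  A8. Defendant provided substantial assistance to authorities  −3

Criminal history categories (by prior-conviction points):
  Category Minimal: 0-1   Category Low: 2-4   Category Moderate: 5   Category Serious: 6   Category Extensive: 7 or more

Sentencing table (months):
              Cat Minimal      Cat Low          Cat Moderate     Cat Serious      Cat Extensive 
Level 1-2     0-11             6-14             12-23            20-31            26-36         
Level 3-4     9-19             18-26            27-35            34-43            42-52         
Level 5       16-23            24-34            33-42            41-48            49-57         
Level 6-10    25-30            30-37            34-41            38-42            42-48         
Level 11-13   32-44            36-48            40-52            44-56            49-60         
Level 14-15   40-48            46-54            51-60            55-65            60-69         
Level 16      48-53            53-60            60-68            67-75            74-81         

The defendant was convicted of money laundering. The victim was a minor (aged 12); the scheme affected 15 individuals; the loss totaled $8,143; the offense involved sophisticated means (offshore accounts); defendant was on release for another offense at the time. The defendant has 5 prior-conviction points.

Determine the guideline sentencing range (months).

60-68 months

Base offense level for money laundering: 5.
A1 applies (level before this adjustment is 5 < 12, so +2): 5 + 2 = 7.
A2 applies: 7 + 3 = 10.
A3 applies: 10 + 3 = 13.
A5 applies: 13 + 2 = 15.
A6 does not apply.
A7 applies: 15 + 2 = 17.
Level 17 exceeds the maximum of 16; capped at 16.
Final offense level: 16.
Criminal history: 5 prior points → Category Moderate (5).
Level 16 falls in the 16 band.
Grid: Level 16 × Category Moderate = 60-68 months.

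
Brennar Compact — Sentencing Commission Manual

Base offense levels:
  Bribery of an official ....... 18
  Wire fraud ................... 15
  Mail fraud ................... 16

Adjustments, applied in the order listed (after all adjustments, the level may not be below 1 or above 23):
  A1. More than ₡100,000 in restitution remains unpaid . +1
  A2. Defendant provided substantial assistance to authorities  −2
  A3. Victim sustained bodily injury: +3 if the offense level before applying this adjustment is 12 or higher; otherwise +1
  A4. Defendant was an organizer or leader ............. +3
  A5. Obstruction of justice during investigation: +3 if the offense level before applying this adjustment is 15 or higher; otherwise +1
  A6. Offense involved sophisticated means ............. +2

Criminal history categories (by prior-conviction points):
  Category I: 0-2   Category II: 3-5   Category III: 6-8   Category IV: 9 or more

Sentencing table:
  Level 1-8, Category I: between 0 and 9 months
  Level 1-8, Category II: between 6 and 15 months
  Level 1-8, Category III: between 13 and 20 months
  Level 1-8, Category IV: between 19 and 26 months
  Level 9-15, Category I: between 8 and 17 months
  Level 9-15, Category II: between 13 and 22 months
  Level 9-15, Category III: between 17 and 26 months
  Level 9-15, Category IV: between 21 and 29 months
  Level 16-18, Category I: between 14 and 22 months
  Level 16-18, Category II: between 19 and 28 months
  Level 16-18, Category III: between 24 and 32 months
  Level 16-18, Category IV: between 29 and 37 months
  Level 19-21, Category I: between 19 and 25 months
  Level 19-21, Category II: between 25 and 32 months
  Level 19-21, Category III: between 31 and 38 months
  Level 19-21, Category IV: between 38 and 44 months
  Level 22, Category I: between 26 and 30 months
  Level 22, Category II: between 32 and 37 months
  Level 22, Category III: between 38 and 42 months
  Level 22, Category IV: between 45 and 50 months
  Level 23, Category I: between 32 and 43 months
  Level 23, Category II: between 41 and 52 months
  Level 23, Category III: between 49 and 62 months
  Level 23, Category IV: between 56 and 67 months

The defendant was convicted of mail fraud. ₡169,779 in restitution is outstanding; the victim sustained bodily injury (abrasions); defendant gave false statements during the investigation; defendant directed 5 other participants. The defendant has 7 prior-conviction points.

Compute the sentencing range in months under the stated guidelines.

Base offense level for mail fraud: 16.
A1 applies: 16 + 1 = 17.
A3 applies (level before this adjustment is 17 ≥ 12, so +3): 17 + 3 = 20.
A4 applies: 20 + 3 = 23.
A5 applies (level before this adjustment is 23 ≥ 15, so +3): 23 + 3 = 26.
A6 does not apply.
Level 26 exceeds the maximum of 23; capped at 23.
Final offense level: 23.
Criminal history: 7 prior points → Category III (6-8).
Level 23 falls in the 23 band.
Grid: Level 23 × Category III = 49-62 months.

49-62 months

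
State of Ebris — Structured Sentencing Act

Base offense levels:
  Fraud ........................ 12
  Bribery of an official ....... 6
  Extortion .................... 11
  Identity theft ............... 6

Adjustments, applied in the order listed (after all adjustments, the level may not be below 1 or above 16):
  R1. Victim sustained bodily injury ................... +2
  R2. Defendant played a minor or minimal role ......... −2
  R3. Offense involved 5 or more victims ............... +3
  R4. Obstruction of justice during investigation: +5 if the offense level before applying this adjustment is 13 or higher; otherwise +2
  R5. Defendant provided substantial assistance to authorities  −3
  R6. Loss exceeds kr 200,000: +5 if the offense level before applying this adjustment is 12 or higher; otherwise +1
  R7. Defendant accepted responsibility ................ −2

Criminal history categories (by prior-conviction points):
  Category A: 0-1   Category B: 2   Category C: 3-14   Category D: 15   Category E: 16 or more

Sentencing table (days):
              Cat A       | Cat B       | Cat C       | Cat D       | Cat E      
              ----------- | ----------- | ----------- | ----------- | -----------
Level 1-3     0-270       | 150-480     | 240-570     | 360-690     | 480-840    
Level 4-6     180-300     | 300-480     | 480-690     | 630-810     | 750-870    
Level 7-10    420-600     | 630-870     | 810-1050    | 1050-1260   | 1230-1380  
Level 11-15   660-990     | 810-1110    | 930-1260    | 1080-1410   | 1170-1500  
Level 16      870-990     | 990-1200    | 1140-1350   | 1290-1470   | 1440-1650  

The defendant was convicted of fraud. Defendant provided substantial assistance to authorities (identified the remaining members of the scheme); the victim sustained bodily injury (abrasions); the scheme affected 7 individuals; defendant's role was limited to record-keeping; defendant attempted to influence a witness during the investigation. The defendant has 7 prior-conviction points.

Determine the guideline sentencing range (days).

Base offense level for fraud: 12.
R1 applies: 12 + 2 = 14.
R2 applies: 14 − 2 = 12.
R3 applies: 12 + 3 = 15.
R4 applies (level before this adjustment is 15 ≥ 13, so +5): 15 + 5 = 20.
R5 applies: 20 − 3 = 17.
R6 does not apply.
Level 17 exceeds the maximum of 16; capped at 16.
Final offense level: 16.
Criminal history: 7 prior points → Category C (3-14).
Level 16 falls in the 16 band.
Grid: Level 16 × Category C = 1140-1350 days.

1140-1350 days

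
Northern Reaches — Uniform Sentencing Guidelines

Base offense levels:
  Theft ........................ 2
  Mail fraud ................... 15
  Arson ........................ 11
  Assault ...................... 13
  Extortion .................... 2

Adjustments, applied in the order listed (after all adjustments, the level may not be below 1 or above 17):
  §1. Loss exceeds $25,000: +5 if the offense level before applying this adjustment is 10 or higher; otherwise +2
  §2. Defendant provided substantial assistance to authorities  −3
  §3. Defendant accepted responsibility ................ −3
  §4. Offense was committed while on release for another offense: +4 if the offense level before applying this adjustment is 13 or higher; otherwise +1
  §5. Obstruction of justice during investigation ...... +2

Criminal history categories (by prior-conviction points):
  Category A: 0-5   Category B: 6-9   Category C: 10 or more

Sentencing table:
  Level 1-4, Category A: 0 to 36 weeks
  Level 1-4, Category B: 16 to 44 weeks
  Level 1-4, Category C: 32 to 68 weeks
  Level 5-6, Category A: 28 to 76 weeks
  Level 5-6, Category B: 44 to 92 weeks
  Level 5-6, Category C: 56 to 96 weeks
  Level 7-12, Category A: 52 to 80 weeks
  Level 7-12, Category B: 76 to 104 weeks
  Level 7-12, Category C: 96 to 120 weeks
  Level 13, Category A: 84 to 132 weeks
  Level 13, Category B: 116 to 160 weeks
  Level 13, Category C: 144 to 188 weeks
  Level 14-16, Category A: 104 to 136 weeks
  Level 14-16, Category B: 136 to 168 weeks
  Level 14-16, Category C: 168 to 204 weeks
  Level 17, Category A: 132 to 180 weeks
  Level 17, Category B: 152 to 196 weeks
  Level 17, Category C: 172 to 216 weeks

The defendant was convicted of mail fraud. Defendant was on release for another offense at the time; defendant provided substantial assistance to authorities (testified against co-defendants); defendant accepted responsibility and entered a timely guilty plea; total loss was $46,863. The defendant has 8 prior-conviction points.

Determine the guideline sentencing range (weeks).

Base offense level for mail fraud: 15.
§1 applies (level before this adjustment is 15 ≥ 10, so +5): 15 + 5 = 20.
§2 applies: 20 − 3 = 17.
§3 applies: 17 − 3 = 14.
§4 applies (level before this adjustment is 14 ≥ 13, so +4): 14 + 4 = 18.
§5 does not apply.
Level 18 exceeds the maximum of 17; capped at 17.
Final offense level: 17.
Criminal history: 8 prior points → Category B (6-9).
Level 17 falls in the 17 band.
Grid: Level 17 × Category B = 152-196 weeks.

152-196 weeks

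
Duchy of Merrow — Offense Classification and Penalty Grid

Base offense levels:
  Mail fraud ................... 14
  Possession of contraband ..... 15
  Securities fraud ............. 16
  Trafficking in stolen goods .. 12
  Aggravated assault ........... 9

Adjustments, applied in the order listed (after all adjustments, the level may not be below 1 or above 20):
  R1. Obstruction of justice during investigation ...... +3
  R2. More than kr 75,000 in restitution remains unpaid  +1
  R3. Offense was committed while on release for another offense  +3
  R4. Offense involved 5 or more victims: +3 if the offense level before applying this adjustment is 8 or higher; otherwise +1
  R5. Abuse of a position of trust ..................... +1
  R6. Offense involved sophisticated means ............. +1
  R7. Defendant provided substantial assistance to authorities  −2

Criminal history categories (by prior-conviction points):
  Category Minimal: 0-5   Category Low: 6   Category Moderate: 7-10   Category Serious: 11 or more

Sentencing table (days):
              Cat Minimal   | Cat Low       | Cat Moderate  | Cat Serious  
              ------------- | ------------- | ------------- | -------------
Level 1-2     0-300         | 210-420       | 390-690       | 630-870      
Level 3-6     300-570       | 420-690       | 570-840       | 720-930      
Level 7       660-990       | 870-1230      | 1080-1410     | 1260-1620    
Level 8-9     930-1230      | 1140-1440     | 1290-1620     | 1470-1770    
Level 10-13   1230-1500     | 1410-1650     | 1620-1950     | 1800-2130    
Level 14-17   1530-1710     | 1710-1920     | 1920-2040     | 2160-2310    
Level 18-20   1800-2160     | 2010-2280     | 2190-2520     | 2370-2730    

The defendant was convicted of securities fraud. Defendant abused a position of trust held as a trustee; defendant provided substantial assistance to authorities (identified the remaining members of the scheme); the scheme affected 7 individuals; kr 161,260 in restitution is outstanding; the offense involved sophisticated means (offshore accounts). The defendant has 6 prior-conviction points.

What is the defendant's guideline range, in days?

Base offense level for securities fraud: 16.
R2 applies: 16 + 1 = 17.
R3 does not apply.
R4 applies (level before this adjustment is 17 ≥ 8, so +3): 17 + 3 = 20.
R5 applies: 20 + 1 = 21.
R6 applies: 21 + 1 = 22.
R7 applies: 22 − 2 = 20.
Final offense level: 20.
Criminal history: 6 prior points → Category Low (6).
Level 20 falls in the 18-20 band.
Grid: Level 18-20 × Category Low = 2010-2280 days.

2010-2280 days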